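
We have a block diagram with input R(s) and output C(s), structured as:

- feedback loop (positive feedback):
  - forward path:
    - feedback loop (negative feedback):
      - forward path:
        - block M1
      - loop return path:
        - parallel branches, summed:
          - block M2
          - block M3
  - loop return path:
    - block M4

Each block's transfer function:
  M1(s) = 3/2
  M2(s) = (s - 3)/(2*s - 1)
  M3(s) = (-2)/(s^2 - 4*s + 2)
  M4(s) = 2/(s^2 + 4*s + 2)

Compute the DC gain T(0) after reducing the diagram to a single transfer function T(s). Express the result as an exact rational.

Step 1. reduce the parallel group M2, M3: (s^3 - 7*s^2 + 10*s - 4)/(2*s^3 - 9*s^2 + 8*s - 2)
Step 2. apply the feedback formula to M1, (M2+M3): (6*s^3 - 27*s^2 + 24*s - 6)/(7*s^3 - 39*s^2 + 46*s - 16)
Step 3. apply the feedback formula to [M1/(1+M1*(M2+M3))], M4: (6*s^5 - 3*s^4 - 72*s^3 + 36*s^2 + 24*s - 12)/(7*s^5 - 11*s^4 - 108*s^3 + 144*s^2 - 20*s - 20)
That last expression is T(s); at s = 0 only the constant terms survive, so T(0) = -12/(-20) = 3/5.

Hence the answer: 3/5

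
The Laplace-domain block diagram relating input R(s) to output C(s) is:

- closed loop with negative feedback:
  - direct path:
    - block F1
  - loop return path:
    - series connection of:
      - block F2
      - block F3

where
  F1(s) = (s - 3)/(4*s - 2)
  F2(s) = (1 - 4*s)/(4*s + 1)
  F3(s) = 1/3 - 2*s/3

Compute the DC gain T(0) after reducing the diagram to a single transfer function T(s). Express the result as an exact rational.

1. multiply F2, F3 (series): (8*s^2 - 6*s + 1)/(12*s + 3)
2. apply the feedback formula to F1, (F2*F3): (12*s^2 - 33*s - 9)/(8*s^3 + 18*s^2 + 7*s - 9)
DC gain: substitute s = 0 into T(s) from step 2: T(0) = -9/(-9) = 1.

Hence the answer: 1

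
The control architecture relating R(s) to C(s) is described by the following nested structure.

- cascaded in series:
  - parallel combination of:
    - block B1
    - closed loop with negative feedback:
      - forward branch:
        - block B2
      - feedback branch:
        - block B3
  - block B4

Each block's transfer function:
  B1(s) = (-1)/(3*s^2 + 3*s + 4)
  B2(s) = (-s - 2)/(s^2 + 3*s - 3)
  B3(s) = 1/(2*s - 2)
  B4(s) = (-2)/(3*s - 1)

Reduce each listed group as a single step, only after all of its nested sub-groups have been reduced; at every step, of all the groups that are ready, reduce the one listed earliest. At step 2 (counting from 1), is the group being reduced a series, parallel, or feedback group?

Step 1 - feedback reduction of B2, B3
Step 2 - reduce the parallel group B1, [B2/(1+B2*B3)]
Step 3 - combine (B1+[B2/(1+B2*B3)]), B4 in series
Step 2: parallel.

Final answer: parallel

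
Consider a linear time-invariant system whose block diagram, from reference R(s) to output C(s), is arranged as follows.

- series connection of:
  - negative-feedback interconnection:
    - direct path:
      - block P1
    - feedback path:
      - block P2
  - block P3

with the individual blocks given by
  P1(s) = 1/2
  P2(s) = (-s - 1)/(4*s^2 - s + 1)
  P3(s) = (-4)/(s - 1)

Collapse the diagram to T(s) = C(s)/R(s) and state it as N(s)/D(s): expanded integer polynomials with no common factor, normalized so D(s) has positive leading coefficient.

The answer is (-16*s^2 + 4*s - 4)/(8*s^3 - 11*s^2 + 4*s - 1).

Reasoning:
(1) apply the feedback formula to P1, P2, giving (4*s^2 - s + 1)/(8*s^2 - 3*s + 1)
(2) combine [P1/(1+P1*P2)], P3 in series, giving the overall T(s)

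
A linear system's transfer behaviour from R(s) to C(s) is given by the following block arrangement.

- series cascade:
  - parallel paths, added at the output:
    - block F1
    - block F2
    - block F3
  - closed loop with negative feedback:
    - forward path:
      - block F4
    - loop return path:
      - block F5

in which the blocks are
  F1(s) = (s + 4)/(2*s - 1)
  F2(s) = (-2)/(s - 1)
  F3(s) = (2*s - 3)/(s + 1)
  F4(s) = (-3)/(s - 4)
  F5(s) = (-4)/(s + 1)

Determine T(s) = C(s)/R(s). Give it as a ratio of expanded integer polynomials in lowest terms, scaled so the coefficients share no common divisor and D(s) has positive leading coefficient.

Reducing step by step:

(1) parallel reduction of F1, F2, F3 gives (5*s^3 - 12*s^2 + 8*s - 5)/(2*s^3 - s^2 - 2*s + 1)
(2) reduce the feedback loop with forward F4 and return F5 gives (-3*s - 3)/(s^2 - 3*s + 8)
(3) cascade (F1+F2+F3), [F4/(1+F4*F5)], giving the overall T(s)

Answer: (-15*s^3 + 36*s^2 - 24*s + 15)/(2*s^4 - 9*s^3 + 26*s^2 - 27*s + 8)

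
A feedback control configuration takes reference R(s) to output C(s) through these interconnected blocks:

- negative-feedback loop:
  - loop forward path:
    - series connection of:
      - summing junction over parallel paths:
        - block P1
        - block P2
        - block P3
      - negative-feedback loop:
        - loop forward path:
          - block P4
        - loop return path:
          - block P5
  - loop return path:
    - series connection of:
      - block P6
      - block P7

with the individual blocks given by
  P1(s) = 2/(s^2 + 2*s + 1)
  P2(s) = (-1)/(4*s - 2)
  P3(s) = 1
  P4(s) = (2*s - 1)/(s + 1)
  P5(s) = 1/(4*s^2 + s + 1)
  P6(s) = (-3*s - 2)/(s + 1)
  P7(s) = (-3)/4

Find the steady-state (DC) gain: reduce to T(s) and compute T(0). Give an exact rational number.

The answer is 2/3.

Reasoning:
(1) combine P1, P2, P3 in parallel -> (4*s^3 + 5*s^2 + 6*s - 7)/(4*s^3 + 6*s^2 - 2)
(2) feedback reduction of P4, P5 -> (8*s^3 - 2*s^2 + s - 1)/(4*s^3 + 5*s^2 + 4*s)
(3) cascade (P1+P2+P3), [P4/(1+P4*P5)] -> (16*s^5 + 24*s^4 + 33*s^3 - 17*s^2 - s - 7)/(8*s^5 + 26*s^4 + 36*s^3 + 26*s^2 + 8*s)
(4) series reduction of P6, P7 -> (9*s + 6)/(4*s + 4)
(5) close the feedback loop around ((P1+P2+P3)*[P4/(1+P4*P5)]), (P6*P7) -> (64*s^6 + 160*s^5 + 228*s^4 + 64*s^3 - 72*s^2 - 32*s - 28)/(176*s^6 + 448*s^5 + 689*s^4 + 293*s^3 + 25*s^2 - 37*s - 42)
Step 5 gives the overall T(s). Then T(0) = -28/(-42) = 2/3.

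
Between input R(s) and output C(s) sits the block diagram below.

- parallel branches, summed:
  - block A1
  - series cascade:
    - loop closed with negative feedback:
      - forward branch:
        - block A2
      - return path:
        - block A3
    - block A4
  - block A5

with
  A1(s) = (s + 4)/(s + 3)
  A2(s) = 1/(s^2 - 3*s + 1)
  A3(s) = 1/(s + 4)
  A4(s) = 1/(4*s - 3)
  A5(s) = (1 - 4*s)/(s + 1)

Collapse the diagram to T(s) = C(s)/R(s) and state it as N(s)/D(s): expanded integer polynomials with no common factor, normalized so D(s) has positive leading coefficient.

First reduce the diagram to T(s).

Step 1. feedback reduction of A2, A3; result (s + 4)/(s^3 + s^2 - 11*s + 5)
Step 2. reduce the series chain [A2/(1+A2*A3)], A4; result (s + 4)/(4*s^4 + s^3 - 47*s^2 + 53*s - 15)
Step 3. reduce the parallel group A1, ([A2/(1+A2*A3)]*A4), A5 - this is the overall T(s), already in the required normalized form

Answer: (-12*s^6 - 27*s^5 + 163*s^4 + 131*s^3 - 594*s^2 + 480*s - 93)/(4*s^6 + 17*s^5 - 31*s^4 - 132*s^3 + 56*s^2 + 99*s - 45)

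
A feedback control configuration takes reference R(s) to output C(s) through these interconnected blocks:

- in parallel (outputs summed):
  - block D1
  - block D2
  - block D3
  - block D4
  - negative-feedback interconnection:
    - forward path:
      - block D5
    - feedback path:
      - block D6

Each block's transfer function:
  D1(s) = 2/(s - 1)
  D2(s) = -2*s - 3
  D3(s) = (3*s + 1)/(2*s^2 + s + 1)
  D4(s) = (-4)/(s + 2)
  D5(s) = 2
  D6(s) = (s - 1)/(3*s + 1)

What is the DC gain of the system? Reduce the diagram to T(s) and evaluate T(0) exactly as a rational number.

The answer is -8.

Reasoning:
Step 1: apply the feedback formula to D5, D6 gives (6*s + 2)/(5*s - 1)
Step 2: reduce the parallel group D1, D2, D3, D4, [D5/(1+D5*D6)] gives (-20*s^6 - 44*s^5 + 4*s^4 + 130*s^3 + 4*s^2 + 38*s - 16)/(10*s^5 + 13*s^4 - 13*s^3 - 3*s^2 - 9*s + 2)
Evaluating the step-2 result (the overall T(s)) at s = 0 gives T(0) = -16/2 = -8.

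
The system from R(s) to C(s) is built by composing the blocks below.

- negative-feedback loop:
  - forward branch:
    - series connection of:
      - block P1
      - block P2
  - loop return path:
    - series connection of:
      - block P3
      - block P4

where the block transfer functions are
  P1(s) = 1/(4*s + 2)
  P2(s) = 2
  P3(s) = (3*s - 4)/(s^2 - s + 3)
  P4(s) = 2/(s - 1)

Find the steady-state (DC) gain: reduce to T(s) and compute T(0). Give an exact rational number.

Step 1 - cascade P1, P2, giving 1/(2*s + 1)
Step 2 - reduce the series chain P3, P4, giving (6*s - 8)/(s^3 - 2*s^2 + 4*s - 3)
Step 3 - reduce the feedback loop with forward (P1*P2) and return (P3*P4), giving (s^3 - 2*s^2 + 4*s - 3)/(2*s^4 - 3*s^3 + 6*s^2 + 4*s - 11)
That last expression is T(s); at s = 0 only the constant terms survive, so T(0) = -3/(-11) = 3/11.

Hence the answer: 3/11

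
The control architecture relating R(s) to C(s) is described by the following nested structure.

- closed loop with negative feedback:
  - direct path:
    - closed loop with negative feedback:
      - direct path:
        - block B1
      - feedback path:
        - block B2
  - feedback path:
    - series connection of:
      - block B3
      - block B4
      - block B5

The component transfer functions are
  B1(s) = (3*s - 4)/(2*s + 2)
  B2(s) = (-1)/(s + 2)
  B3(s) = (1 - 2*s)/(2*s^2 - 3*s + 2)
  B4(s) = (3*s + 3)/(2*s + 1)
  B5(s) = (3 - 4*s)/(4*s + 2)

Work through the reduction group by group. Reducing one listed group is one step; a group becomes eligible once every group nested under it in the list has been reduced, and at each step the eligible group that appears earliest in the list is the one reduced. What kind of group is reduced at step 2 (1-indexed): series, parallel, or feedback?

[1] reduce the feedback loop with forward B1 and return B2
[2] reduce the series chain B3, B4, B5
[3] feedback reduction of [B1/(1+B1*B2)], (B3*B4*B5)
Step 2 collapses a series group.

Final answer: series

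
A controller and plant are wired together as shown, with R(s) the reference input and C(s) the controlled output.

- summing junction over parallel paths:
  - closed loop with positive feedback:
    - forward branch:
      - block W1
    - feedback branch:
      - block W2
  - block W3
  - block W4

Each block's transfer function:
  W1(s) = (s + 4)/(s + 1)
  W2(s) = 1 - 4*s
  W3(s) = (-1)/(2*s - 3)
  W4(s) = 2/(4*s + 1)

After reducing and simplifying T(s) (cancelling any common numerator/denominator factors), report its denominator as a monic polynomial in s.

Step 1 - apply the feedback formula to W1, W2 -> (s + 4)/(4*s^2 + 16*s - 3)
Step 2 - add [W1/(1-W1*W2)], W3, W4 (parallel) -> (8*s^3 - 6*s^2 - 155*s + 9)/(32*s^4 + 88*s^3 - 196*s^2 - 18*s + 9)
That last expression is T(s), already simplified. Scaling its denominator by 1/32 (the reciprocal of the leading coefficient) yields the monic denominator.

Hence the answer: s^4 + 11*s^3/4 - 49*s^2/8 - 9*s/16 + 9/32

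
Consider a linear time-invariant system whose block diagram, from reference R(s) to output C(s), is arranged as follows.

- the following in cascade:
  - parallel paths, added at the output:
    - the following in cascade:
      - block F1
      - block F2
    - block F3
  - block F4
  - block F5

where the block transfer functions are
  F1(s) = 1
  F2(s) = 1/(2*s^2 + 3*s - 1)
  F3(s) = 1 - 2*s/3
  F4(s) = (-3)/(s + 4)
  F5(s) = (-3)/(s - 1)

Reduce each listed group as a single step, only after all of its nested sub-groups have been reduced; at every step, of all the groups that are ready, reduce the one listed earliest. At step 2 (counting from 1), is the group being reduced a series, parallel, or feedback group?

Answer: parallel

Working:
(1) series reduction of F1, F2
(2) combine (F1*F2), F3 in parallel
(3) cascade ((F1*F2)+F3), F4, F5
At step 2 the group reduced is parallel.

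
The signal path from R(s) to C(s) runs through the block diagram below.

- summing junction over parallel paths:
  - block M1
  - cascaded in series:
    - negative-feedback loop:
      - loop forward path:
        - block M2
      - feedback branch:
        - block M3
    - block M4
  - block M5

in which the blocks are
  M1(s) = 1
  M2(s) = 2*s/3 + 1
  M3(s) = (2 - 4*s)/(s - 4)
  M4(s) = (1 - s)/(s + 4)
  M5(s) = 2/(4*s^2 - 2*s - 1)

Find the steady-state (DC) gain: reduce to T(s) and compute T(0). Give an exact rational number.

[1] reduce the feedback loop with forward M2 and return M3; result (-2*s^2 + 5*s + 12)/(8*s^2 + 5*s + 6)
[2] series reduction of [M2/(1+M2*M3)], M4; result (2*s^3 - 7*s^2 - 7*s + 12)/(8*s^3 + 37*s^2 + 26*s + 24)
[3] reduce the parallel group M1, ([M2/(1+M2*M3)]*M4), M5; result (40*s^5 + 100*s^4 + 22*s^3 + 150*s^2 - 39*s + 12)/(32*s^5 + 132*s^4 + 22*s^3 + 7*s^2 - 74*s - 24)
Step 3 gives the overall T(s). Then T(0) = 12/(-24) = -1/2.

Final answer: -1/2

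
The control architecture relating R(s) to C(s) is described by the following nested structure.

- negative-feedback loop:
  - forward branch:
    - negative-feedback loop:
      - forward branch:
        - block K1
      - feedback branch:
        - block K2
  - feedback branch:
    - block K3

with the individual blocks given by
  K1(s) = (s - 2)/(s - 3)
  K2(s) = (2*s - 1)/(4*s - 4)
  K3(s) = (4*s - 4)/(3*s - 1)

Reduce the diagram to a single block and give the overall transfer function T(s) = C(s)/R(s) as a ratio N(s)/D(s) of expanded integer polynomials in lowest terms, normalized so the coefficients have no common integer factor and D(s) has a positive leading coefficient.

Step 1 - feedback reduction of K1, K2 -> (4*s^2 - 12*s + 8)/(6*s^2 - 21*s + 14)
Step 2 - feedback reduction of [K1/(1+K1*K2)], K3: this yields T(s), and no further normalization is needed

Answer: (12*s^3 - 40*s^2 + 36*s - 8)/(34*s^3 - 133*s^2 + 143*s - 46)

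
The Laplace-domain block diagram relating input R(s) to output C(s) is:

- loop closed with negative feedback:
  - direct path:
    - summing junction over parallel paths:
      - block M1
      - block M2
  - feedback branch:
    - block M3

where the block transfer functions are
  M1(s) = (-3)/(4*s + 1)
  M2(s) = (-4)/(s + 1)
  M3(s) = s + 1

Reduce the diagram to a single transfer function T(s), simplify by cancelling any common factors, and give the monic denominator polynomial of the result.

Answer: s^2 + 7*s/5 + 2/5

Working:
Step 1 - reduce the parallel group M1, M2 gives (-19*s - 7)/(4*s^2 + 5*s + 1)
Step 2 - apply the feedback formula to (M1+M2), M3 gives (19*s + 7)/(15*s^2 + 21*s + 6)
T(s) is the step-2 result (common factors already cancelled). Leading coefficient of the denominator: 15. Divide through by 15 for the monic polynomial.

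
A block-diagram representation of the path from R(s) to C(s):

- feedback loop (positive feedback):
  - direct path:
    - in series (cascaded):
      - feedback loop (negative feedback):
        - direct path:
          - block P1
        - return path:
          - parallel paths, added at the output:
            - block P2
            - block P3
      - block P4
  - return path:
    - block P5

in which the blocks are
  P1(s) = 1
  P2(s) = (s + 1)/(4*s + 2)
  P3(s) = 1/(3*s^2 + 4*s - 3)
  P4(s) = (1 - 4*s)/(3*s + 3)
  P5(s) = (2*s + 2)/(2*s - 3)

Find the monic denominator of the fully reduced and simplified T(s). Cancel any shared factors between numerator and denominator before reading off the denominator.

(1) sum the parallel branches P2, P3; result (3*s^3 + 7*s^2 + 5*s - 1)/(12*s^3 + 22*s^2 - 4*s - 6)
(2) collapse the loop (P1 forward, (P2+P3) return); result (12*s^3 + 22*s^2 - 4*s - 6)/(15*s^3 + 29*s^2 + s - 7)
(3) cascade [P1/(1+P1*(P2+P3))], P4; result (-48*s^4 - 76*s^3 + 38*s^2 + 20*s - 6)/(45*s^4 + 132*s^3 + 90*s^2 - 18*s - 21)
(4) reduce the feedback loop with forward ([P1/(1+P1*(P2+P3))]*P4) and return P5; result (-96*s^5 - 8*s^4 + 304*s^3 - 74*s^2 - 72*s + 18)/(186*s^5 + 377*s^4 - 140*s^3 - 422*s^2 - 16*s + 75)
Step 4 gives the fully reduced T(s), with no common factor left to cancel. The denominator's leading coefficient is 186, so divide each of its coefficients by 186 to get the monic form.

Hence the answer: s^5 + 377*s^4/186 - 70*s^3/93 - 211*s^2/93 - 8*s/93 + 25/62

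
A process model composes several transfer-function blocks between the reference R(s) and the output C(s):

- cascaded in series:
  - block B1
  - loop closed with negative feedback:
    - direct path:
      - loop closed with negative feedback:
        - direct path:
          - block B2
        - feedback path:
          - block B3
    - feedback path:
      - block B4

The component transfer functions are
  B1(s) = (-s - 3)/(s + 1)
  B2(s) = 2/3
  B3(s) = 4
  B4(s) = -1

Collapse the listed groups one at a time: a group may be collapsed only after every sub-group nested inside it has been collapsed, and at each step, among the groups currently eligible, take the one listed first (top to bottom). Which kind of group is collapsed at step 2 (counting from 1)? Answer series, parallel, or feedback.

Reducing step by step:

(1) close the feedback loop around B2, B3
(2) close the feedback loop around [B2/(1+B2*B3)], B4
(3) series reduction of B1, [[B2/(1+B2*B3)]/(1+[B2/(1+B2*B3)]*B4)]
The group at step 2 is a feedback group.

Answer: feedback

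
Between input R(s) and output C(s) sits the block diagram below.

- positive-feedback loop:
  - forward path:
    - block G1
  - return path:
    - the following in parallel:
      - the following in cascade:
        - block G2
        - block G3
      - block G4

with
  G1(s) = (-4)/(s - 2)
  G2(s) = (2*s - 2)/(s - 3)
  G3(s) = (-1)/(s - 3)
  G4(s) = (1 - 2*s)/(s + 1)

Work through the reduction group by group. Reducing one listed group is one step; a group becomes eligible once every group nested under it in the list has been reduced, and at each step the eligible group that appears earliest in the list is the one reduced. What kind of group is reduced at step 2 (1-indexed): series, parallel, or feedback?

(1) multiply G2, G3 (series)
(2) combine (G2*G3), G4 in parallel
(3) reduce the feedback loop with forward G1 and return ((G2*G3)+G4)
At step 2 the group reduced is parallel.

Hence the answer: parallel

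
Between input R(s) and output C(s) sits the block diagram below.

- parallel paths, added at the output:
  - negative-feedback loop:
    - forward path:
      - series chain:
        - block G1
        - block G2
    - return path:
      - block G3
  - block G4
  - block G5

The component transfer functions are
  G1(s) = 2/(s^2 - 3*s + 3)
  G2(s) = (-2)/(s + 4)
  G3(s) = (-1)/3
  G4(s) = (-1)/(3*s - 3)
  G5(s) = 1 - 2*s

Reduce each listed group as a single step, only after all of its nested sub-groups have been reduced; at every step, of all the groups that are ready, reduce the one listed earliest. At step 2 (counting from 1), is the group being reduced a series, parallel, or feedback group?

Answer: feedback

Working:
[1] combine G1, G2 in series
[2] reduce the feedback loop with forward (G1*G2) and return G3
[3] parallel reduction of [(G1*G2)/(1+(G1*G2)*G3)], G4, G5
The group at step 2 is a feedback group.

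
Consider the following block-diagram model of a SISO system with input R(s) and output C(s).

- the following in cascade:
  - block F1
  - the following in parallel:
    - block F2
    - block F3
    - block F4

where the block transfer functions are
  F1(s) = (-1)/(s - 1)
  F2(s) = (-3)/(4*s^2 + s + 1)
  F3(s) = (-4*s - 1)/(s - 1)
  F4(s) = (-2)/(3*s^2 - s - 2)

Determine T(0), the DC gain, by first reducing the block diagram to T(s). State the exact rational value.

Answer: -1

Working:
Step 1. combine F2, F3, F4 in parallel; result (-48*s^4 - 56*s^3 - 48*s^2 - 12*s + 2)/(12*s^4 - s^3 - 6*s^2 - 3*s - 2)
Step 2. multiply F1, (F2+F3+F4) (series); result (48*s^4 + 56*s^3 + 48*s^2 + 12*s - 2)/(12*s^5 - 13*s^4 - 5*s^3 + 3*s^2 + s + 2)
DC gain: substitute s = 0 into T(s) from step 2: T(0) = -2/2 = -1.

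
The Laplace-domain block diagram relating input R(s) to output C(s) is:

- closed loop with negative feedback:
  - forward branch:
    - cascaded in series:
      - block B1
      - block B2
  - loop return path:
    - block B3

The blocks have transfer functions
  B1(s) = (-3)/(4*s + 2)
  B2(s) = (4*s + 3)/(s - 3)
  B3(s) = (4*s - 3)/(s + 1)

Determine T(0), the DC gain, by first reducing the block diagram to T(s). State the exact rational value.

(1) cascade B1, B2; result (-12*s - 9)/(4*s^2 - 10*s - 6)
(2) close the feedback loop around (B1*B2), B3; result (-12*s^2 - 21*s - 9)/(4*s^3 - 54*s^2 - 16*s + 21)
That last expression is T(s); at s = 0 only the constant terms survive, so T(0) = -9/21 = -3/7.

Final answer: -3/7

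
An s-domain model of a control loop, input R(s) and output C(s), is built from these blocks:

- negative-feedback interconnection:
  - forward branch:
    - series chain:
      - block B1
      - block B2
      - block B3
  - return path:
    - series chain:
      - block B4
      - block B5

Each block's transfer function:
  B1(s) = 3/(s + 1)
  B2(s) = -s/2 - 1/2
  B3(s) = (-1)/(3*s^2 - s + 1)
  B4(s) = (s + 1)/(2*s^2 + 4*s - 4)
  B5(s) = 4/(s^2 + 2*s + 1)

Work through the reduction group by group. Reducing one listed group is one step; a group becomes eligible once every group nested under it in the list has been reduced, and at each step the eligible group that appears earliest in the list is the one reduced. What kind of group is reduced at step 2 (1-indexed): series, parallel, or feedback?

Step 1 - combine B1, B2, B3 in series
Step 2 - cascade B4, B5
Step 3 - collapse the loop ((B1*B2*B3) forward, (B4*B5) return)
Step 2 collapses a series group.

Final answer: series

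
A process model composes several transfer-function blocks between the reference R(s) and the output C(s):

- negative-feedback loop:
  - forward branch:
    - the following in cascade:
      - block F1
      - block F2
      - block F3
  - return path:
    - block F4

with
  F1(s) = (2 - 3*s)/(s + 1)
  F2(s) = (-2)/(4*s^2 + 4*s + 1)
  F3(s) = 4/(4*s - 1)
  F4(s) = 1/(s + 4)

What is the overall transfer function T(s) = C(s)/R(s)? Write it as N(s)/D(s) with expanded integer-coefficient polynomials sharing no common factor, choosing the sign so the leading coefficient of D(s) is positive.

The answer is (24*s^2 + 80*s - 64)/(16*s^5 + 92*s^4 + 124*s^3 + 47*s^2 + 19*s - 20).

Reasoning:
Step 1: multiply F1, F2, F3 (series) -> (24*s - 16)/(16*s^4 + 28*s^3 + 12*s^2 - s - 1)
Step 2: feedback reduction of (F1*F2*F3), F4, which is the overall transfer function T(s) = C(s)/R(s) in lowest terms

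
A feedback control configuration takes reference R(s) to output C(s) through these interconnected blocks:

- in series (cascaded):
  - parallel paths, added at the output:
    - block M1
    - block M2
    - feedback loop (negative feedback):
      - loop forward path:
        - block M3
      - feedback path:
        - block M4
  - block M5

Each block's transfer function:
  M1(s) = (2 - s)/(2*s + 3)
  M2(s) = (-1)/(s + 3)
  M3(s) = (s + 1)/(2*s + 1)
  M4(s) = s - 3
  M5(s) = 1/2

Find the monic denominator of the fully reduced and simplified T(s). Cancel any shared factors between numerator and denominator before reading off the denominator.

First reduce the diagram to T(s).

1. close the feedback loop around M3, M4: (s + 1)/(s^2 - 2)
2. combine M1, M2, [M3/(1+M3*M4)] in parallel: (-s^4 - s^3 + 16*s^2 + 24*s + 3)/(2*s^4 + 9*s^3 + 5*s^2 - 18*s - 18)
3. reduce the series chain (M1+M2+[M3/(1+M3*M4)]), M5: (-s^4 - s^3 + 16*s^2 + 24*s + 3)/(4*s^4 + 18*s^3 + 10*s^2 - 36*s - 36)
Step 3 gives the fully reduced T(s), with no common factor left to cancel. The denominator's leading coefficient is 4, so divide each of its coefficients by 4 to get the monic form.

Answer: s^4 + 9*s^3/2 + 5*s^2/2 - 9*s - 9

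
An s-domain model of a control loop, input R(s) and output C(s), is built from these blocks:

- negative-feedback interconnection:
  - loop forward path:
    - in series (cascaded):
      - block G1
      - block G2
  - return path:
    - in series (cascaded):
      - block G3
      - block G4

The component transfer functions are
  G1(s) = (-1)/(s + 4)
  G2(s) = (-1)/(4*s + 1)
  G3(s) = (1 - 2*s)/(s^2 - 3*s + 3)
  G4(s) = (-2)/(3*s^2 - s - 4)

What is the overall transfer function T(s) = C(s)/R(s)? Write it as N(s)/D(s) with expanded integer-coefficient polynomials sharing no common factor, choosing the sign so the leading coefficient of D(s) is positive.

Answer: (3*s^4 - 10*s^3 + 8*s^2 + 9*s - 12)/(12*s^6 + 11*s^5 - 126*s^4 + 132*s^3 + 137*s^2 - 164*s - 50)

Working:
Step 1. series reduction of G1, G2 -> 1/(4*s^2 + 17*s + 4)
Step 2. series reduction of G3, G4 -> (4*s - 2)/(3*s^4 - 10*s^3 + 8*s^2 + 9*s - 12)
Step 3. feedback reduction of (G1*G2), (G3*G4) - this is the overall T(s), already in the required normalized form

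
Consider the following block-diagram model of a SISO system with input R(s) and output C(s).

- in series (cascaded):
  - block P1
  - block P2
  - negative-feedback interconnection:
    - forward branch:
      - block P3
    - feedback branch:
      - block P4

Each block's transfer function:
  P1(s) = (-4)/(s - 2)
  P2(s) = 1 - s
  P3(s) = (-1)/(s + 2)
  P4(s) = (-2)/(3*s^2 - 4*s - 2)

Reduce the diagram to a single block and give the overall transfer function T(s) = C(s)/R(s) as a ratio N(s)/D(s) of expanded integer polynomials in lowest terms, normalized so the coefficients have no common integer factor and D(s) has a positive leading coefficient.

(1) close the feedback loop around P3, P4, giving (-3*s^2 + 4*s + 2)/(3*s^3 + 2*s^2 - 10*s - 2)
(2) combine P1, P2, [P3/(1+P3*P4)] in series - this is the overall T(s), already in the required normalized form

Final answer: (-12*s^3 + 28*s^2 - 8*s - 8)/(3*s^4 - 4*s^3 - 14*s^2 + 18*s + 4)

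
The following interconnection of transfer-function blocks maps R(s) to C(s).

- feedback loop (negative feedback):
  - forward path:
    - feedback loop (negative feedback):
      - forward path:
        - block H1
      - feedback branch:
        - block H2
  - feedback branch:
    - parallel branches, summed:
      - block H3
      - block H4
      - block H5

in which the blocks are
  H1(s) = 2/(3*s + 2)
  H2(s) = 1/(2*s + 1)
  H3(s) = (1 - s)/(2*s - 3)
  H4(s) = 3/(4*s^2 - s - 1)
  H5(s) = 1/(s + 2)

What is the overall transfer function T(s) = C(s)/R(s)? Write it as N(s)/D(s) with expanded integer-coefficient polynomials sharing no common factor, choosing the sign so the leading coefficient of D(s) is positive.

Answer: (32*s^5 + 24*s^4 - 104*s^3 - 34*s^2 + 34*s + 12)/(48*s^6 + 52*s^5 - 104*s^4 - 133*s^3 - 21*s^2 - 10)

Working:
Step 1: collapse the loop (H1 forward, H2 return) = (4*s + 2)/(6*s^2 + 7*s + 4)
Step 2: sum the parallel branches H3, H4, H5 = (-4*s^4 + 5*s^3 + 2*s^2 + 3*s - 17)/(8*s^4 + 2*s^3 - 27*s^2 + 5*s + 6)
Step 3: collapse the loop ([H1/(1+H1*H2)] forward, (H3+H4+H5) return), which is the overall transfer function T(s) = C(s)/R(s) in lowest terms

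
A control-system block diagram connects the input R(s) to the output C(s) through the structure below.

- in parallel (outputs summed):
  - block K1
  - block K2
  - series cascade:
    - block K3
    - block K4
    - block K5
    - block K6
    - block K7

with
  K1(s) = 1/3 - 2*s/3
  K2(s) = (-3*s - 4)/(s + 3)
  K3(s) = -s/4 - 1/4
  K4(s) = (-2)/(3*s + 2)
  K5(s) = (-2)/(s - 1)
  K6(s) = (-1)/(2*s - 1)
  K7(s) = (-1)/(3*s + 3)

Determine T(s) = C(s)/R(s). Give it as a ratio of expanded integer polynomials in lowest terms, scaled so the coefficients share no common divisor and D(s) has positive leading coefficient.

The answer is (-12*s^5 - 74*s^4 + 22*s^3 + 83*s^2 - 2*s - 21)/(18*s^4 + 39*s^3 - 54*s^2 - 21*s + 18).

Reasoning:
[1] reduce the series chain K3, K4, K5, K6, K7: (-1)/(18*s^3 - 15*s^2 - 9*s + 6)
[2] combine K1, K2, (K3*K4*K5*K6*K7) in parallel, giving the overall T(s)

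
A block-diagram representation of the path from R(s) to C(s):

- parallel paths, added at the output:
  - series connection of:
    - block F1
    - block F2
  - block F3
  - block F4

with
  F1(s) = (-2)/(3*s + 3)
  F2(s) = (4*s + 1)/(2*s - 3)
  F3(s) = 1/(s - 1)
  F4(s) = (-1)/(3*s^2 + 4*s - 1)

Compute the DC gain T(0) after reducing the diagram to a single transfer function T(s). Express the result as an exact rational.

[1] series reduction of F1, F2, giving (-8*s - 2)/(6*s^2 - 3*s - 9)
[2] add (F1*F2), F3, F4 (parallel), giving (-6*s^4 - 5*s^3 + 2*s^2 - 25*s - 2)/(18*s^5 - 3*s^4 - 60*s^3 + 12*s^2 + 42*s - 9)
Evaluating the step-2 result (the overall T(s)) at s = 0 gives T(0) = -2/(-9) = 2/9.

Answer: 2/9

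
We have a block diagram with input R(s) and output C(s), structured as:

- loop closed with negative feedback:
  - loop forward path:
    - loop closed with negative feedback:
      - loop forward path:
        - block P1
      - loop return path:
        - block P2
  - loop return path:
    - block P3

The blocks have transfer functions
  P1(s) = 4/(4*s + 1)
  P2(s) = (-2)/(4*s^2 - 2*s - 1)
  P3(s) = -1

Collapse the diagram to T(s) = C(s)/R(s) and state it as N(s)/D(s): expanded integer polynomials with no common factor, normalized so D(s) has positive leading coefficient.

Reducing step by step:

[1] reduce the feedback loop with forward P1 and return P2, giving (16*s^2 - 8*s - 4)/(16*s^3 - 4*s^2 - 6*s - 9)
[2] reduce the feedback loop with forward [P1/(1+P1*P2)] and return P3, giving the overall T(s)

Answer: (16*s^2 - 8*s - 4)/(16*s^3 - 20*s^2 + 2*s - 5)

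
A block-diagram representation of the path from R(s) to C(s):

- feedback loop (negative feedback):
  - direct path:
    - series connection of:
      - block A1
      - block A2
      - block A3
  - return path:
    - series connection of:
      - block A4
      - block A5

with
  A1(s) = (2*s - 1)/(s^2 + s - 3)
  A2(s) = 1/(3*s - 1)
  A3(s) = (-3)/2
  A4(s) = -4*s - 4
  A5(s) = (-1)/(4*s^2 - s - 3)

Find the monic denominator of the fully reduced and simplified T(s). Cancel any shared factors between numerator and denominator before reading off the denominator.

(1) cascade A1, A2, A3 -> (3 - 6*s)/(6*s^3 + 4*s^2 - 20*s + 6)
(2) cascade A4, A5 -> (4*s + 4)/(4*s^2 - s - 3)
(3) feedback reduction of (A1*A2*A3), (A4*A5) -> (-24*s^3 + 18*s^2 + 15*s - 9)/(24*s^5 + 10*s^4 - 102*s^3 + 8*s^2 + 42*s - 6)
T(s) is the step-3 result (common factors already cancelled). Leading coefficient of the denominator: 24. Divide through by 24 for the monic polynomial.

Therefore the answer is s^5 + 5*s^4/12 - 17*s^3/4 + s^2/3 + 7*s/4 - 1/4.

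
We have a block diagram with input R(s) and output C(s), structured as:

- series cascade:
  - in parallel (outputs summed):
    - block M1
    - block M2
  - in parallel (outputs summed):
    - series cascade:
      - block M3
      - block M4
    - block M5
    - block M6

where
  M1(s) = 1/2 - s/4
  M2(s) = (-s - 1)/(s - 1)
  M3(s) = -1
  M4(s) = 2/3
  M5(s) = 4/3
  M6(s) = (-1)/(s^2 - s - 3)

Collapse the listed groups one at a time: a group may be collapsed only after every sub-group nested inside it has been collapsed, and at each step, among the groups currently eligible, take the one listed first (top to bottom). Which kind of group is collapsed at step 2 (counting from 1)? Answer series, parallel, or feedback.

Reducing step by step:

(1) add M1, M2 (parallel)
(2) cascade M3, M4
(3) parallel reduction of (M3*M4), M5, M6
(4) series reduction of (M1+M2), ((M3*M4)+M5+M6)
At step 2 the group reduced is series.

Answer: series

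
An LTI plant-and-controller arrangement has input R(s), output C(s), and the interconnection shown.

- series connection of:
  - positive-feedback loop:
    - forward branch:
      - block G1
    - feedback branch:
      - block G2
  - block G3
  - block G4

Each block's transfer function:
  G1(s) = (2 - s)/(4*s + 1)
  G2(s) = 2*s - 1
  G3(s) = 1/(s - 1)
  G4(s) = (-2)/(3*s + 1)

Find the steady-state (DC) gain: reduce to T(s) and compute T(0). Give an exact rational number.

Answer: 4/3

Working:
Step 1: reduce the feedback loop with forward G1 and return G2 gives (2 - s)/(2*s^2 - s + 3)
Step 2: multiply [G1/(1-G1*G2)], G3, G4 (series) gives (2*s - 4)/(6*s^4 - 7*s^3 + 9*s^2 - 5*s - 3)
Evaluating the step-2 result (the overall T(s)) at s = 0 gives T(0) = -4/(-3) = 4/3.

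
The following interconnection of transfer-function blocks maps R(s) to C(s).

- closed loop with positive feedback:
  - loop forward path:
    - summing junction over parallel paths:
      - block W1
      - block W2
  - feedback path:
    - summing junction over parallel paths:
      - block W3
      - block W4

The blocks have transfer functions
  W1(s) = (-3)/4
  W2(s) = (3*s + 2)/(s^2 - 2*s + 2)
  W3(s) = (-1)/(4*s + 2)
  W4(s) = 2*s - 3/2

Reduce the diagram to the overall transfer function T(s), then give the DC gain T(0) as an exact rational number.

First reduce the diagram to T(s).

(1) reduce the parallel group W1, W2 = (-3*s^2 + 18*s + 2)/(4*s^2 - 8*s + 8)
(2) add W3, W4 (parallel) = (4*s^2 - s - 2)/(2*s + 1)
(3) reduce the feedback loop with forward (W1+W2) and return (W3+W4) = (-6*s^3 + 33*s^2 + 22*s + 2)/(12*s^4 - 67*s^3 - 8*s^2 + 46*s + 12)
Evaluating the step-3 result (the overall T(s)) at s = 0 gives T(0) = 2/12 = 1/6.

Answer: 1/6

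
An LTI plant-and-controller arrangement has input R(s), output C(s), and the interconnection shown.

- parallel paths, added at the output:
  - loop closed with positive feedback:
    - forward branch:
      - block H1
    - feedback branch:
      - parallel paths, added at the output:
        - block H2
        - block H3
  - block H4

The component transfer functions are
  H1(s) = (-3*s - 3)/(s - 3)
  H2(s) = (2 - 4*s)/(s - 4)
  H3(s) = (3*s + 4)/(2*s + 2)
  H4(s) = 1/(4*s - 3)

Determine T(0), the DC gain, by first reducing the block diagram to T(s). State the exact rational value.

The answer is -7/3.

Reasoning:
Step 1. combine H2, H3 in parallel -> (-5*s^2 - 12*s - 12)/(2*s^2 - 6*s - 8)
Step 2. apply the feedback formula to H1, (H2+H3) -> (6*s^2 - 18*s - 24)/(13*s^2 + 50*s + 12)
Step 3. add [H1/(1-H1*(H2+H3))], H4 (parallel) -> (24*s^3 - 77*s^2 + 8*s + 84)/(52*s^3 + 161*s^2 - 102*s - 36)
DC gain: substitute s = 0 into T(s) from step 3: T(0) = 84/(-36) = -7/3.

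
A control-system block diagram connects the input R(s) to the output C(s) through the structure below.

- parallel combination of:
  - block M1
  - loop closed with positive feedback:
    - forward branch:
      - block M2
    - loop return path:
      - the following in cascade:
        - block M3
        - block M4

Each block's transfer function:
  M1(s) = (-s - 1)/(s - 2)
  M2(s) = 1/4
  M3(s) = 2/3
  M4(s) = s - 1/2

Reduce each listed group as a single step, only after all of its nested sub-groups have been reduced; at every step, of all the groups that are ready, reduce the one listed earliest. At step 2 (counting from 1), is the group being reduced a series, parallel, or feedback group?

Answer: feedback

Working:
[1] reduce the series chain M3, M4
[2] reduce the feedback loop with forward M2 and return (M3*M4)
[3] sum the parallel branches M1, [M2/(1-M2*(M3*M4))]
Step 2: feedback.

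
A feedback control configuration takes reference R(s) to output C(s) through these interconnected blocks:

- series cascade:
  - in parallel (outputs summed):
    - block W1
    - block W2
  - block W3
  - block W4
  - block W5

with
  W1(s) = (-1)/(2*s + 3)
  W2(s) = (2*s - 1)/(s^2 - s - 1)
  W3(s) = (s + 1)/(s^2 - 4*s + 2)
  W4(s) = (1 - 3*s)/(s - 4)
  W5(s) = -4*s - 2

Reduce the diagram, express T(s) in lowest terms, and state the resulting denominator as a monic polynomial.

Reducing step by step:

Step 1: combine W1, W2 in parallel, giving (3*s^2 + 5*s - 2)/(2*s^3 + s^2 - 5*s - 3)
Step 2: series reduction of (W1+W2), W3, W4, W5, giving (36*s^5 + 102*s^4 + 46*s^3 - 34*s^2 - 10*s + 4)/(2*s^6 - 15*s^5 + 23*s^4 + 39*s^3 - 74*s^2 - 14*s + 24)
T(s) is the step-2 result (common factors already cancelled). Leading coefficient of the denominator: 2. Divide through by 2 for the monic polynomial.

Answer: s^6 - 15*s^5/2 + 23*s^4/2 + 39*s^3/2 - 37*s^2 - 7*s + 12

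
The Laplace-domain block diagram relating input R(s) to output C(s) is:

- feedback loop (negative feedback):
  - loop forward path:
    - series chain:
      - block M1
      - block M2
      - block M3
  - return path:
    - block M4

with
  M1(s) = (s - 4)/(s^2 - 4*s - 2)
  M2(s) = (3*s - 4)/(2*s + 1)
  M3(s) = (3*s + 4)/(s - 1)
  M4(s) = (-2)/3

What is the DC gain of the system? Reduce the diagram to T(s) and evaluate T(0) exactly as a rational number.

Reducing step by step:

(1) combine M1, M2, M3 in series gives (9*s^3 - 36*s^2 - 16*s + 64)/(2*s^4 - 9*s^3 - s^2 + 6*s + 2)
(2) feedback reduction of (M1*M2*M3), M4 gives (27*s^3 - 108*s^2 - 48*s + 192)/(6*s^4 - 45*s^3 + 69*s^2 + 50*s - 122)
The step-2 result is T(s). Setting s = 0: T(0) = 192/(-122) = -96/61.

Answer: -96/61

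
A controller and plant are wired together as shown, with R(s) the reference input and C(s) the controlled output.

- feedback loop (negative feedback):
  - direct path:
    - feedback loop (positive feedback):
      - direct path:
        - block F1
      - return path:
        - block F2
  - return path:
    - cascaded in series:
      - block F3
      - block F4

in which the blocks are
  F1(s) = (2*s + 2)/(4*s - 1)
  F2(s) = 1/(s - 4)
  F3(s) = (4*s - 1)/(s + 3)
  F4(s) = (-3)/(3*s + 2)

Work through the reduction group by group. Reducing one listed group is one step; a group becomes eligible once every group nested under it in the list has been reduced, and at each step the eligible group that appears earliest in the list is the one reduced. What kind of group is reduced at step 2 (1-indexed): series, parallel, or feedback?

Step 1. feedback reduction of F1, F2
Step 2. combine F3, F4 in series
Step 3. collapse the loop ([F1/(1-F1*F2)] forward, (F3*F4) return)
Step 2 collapses a series group.

Answer: series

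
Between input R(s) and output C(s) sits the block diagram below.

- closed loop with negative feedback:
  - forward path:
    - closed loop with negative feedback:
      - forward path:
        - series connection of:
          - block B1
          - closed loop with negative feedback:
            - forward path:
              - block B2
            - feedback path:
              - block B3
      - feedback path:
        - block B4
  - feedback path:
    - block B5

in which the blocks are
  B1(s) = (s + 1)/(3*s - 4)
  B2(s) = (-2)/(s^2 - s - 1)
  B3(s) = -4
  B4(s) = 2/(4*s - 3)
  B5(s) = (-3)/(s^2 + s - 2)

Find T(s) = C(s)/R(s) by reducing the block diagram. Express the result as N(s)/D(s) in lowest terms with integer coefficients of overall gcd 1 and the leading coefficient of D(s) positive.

1. collapse the loop (B2 forward, B3 return) -> (-2)/(s^2 - s + 7)
2. reduce the series chain B1, [B2/(1+B2*B3)] -> (-2*s - 2)/(3*s^3 - 7*s^2 + 25*s - 28)
3. feedback reduction of (B1*[B2/(1+B2*B3)]), B4 -> (-8*s^2 - 2*s + 6)/(12*s^4 - 37*s^3 + 121*s^2 - 191*s + 80)
4. apply the feedback formula to [(B1*[B2/(1+B2*B3)])/(1+(B1*[B2/(1+B2*B3)])*B4)], B5 - this is the overall T(s), already in the required normalized form

Therefore the answer is (-8*s^4 - 10*s^3 + 20*s^2 + 10*s - 12)/(12*s^6 - 25*s^5 + 60*s^4 + 4*s^3 - 329*s^2 + 468*s - 178).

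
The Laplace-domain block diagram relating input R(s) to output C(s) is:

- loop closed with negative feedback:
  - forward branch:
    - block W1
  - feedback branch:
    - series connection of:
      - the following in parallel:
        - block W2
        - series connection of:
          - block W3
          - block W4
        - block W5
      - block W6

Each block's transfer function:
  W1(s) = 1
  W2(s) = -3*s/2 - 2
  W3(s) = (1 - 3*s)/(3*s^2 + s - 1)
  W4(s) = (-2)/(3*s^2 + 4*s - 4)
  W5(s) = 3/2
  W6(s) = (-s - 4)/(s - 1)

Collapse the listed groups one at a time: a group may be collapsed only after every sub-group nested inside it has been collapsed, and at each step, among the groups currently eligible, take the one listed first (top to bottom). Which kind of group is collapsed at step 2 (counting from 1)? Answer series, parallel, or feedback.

The answer is parallel.

Reasoning:
1. reduce the series chain W3, W4
2. combine W2, (W3*W4), W5 in parallel
3. series reduction of (W2+(W3*W4)+W5), W6
4. collapse the loop (W1 forward, ((W2+(W3*W4)+W5)*W6) return)
At step 2 the group reduced is parallel.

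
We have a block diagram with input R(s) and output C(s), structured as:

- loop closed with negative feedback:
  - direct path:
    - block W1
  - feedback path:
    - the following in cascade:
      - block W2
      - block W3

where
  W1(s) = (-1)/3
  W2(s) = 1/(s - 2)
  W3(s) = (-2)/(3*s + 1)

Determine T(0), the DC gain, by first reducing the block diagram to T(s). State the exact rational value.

[1] multiply W2, W3 (series) -> (-2)/(3*s^2 - 5*s - 2)
[2] collapse the loop (W1 forward, (W2*W3) return) -> (-3*s^2 + 5*s + 2)/(9*s^2 - 15*s - 4)
Evaluating the step-2 result (the overall T(s)) at s = 0 gives T(0) = 2/(-4) = -1/2.

Hence the answer: -1/2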